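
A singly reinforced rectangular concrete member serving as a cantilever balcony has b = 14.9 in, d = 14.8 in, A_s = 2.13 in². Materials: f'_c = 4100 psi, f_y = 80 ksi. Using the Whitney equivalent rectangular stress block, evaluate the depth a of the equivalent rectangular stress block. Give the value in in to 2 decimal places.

a ≈ 3.28 in

T = A_s f_y = 2.13 × 80 = 170.4 kips.
a = T/(0.85 f'_c b) = 170.4/(0.85 × 4.1 × 14.9) = 3.28 in.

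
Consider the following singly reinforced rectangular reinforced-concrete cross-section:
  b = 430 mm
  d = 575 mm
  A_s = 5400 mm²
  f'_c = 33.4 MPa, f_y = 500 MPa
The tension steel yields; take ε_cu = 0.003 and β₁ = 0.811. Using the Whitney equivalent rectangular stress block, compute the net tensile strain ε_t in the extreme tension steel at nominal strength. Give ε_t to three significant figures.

ε_t ≈ 0.00333

a = A_s f_y/(0.85 f'_c b) = 221.17 mm.
β₁ = 0.811, so c = a/β₁ = 221.17/0.811 = 272.71 mm.
From the linear strain diagram with ε_cu = 0.003: ε_t = 0.003 (d − c)/c = 0.003 × (575 − 272.71)/272.71 = 0.00333.
ε_t < 0.004 — the section is over-reinforced for flexure under ACI limits.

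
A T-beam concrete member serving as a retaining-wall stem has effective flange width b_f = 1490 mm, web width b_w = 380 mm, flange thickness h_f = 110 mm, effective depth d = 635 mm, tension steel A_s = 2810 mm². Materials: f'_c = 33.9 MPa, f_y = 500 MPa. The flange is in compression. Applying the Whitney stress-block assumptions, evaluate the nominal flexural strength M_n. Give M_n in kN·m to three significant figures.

M_n ≈ 869 kN·m

Tension: T = A_s f_y = 2810 × 500 = 1405000 N.
Try a within the flange: a = T/(0.85 f'_c b_f) = 1405000/(0.85 × 33.9 × 1490) = 32.72 mm.
Since a = 32.72 ≤ h_f = 110 mm, the stress block lies entirely in the flange; analyse as a rectangular beam of width b_f.
M_n = T(d − a/2) = 1405000 × (635 − 16.36) = 869.19 × 10⁶ N·mm.
M_n = 869.19 kN·m.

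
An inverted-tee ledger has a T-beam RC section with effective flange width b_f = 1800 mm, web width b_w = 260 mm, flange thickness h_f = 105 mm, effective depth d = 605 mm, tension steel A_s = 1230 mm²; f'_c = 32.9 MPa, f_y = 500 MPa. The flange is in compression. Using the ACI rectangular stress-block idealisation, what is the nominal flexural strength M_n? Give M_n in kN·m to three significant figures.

Tension: T = A_s f_y = 1230 × 500 = 615000 N.
Try a within the flange: a = T/(0.85 f'_c b_f) = 615000/(0.85 × 32.9 × 1800) = 12.22 mm.
Since a = 12.22 ≤ h_f = 105 mm, the stress block lies entirely in the flange; analyse as a rectangular beam of width b_f.
M_n = T(d − a/2) = 615000 × (605 − 6.11) = 368.32 × 10⁶ N·mm.
M_n = 368.32 kN·m.

M_n ≈ 368 kN·m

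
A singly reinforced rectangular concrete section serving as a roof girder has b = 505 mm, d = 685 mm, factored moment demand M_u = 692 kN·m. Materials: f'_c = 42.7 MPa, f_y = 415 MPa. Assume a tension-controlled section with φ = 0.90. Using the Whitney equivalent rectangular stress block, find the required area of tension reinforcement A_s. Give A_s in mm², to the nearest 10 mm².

A_s ≈ 2840 mm²

M_n = M_u/φ = 692/0.90 = 768.889 kN·m.
With M_n = 0.85 f'_c a b (d − a/2), solve the quadratic for a:
a = d − √(d² − 2M_n/(0.85 f'_c b)) = 685 − √(685² − 2 × 768.889×10⁶/(0.85 × 42.7 × 505)) = 64.25 mm.
A_s = 0.85 f'_c a b / f_y = 0.85 × 42.7 × 64.25 × 505 / 415 = 2837.7 mm².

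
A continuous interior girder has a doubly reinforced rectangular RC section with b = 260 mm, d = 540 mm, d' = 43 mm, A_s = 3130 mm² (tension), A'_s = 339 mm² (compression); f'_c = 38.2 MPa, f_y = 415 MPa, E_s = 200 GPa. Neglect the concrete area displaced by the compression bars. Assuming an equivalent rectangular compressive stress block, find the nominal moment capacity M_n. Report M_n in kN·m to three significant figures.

Assume both tension and compression steel yield.
Net tension couple steel: A_s − A'_s = 2791 mm².
a = (A_s − A'_s) f_y / (0.85 f'_c b) = 1158265/(0.85 × 38.2 × 260) = 137.20 mm.
c = a/β₁ = 137.20/0.777 = 176.58 mm; ε'_s = 0.003(c − d')/c = 0.0023 ≥ f_y/E_s = 0.0021, so compression steel does yield.
M_n = (A_s − A'_s) f_y (d − a/2) + A'_s f_y (d − d') = [1158265 × (540 − 68.6) + 140685 × (540 − 43)] × 10⁻⁶ = 546.01 + 69.92 = 615.93 kN·m.

M_n ≈ 616 kN·m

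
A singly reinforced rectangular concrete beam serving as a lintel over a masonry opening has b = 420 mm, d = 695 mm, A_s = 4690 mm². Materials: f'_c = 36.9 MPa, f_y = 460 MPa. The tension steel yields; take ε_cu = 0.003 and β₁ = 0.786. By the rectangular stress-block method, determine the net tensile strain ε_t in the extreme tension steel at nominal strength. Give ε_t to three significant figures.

a = A_s f_y/(0.85 f'_c b) = 163.77 mm.
β₁ = 0.786, so c = a/β₁ = 163.77/0.786 = 208.36 mm.
From the linear strain diagram with ε_cu = 0.003: ε_t = 0.003 (d − c)/c = 0.003 × (695 − 208.36)/208.36 = 0.00701.
Since ε_t ≥ 0.005, the section is tension-controlled.

ε_t ≈ 0.00701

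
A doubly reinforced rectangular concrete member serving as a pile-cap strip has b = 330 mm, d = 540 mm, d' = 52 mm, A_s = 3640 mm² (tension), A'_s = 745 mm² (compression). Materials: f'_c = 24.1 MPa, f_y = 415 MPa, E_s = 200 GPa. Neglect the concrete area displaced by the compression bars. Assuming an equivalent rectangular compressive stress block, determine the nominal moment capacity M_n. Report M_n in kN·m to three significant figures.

Assume both tension and compression steel yield.
Net tension couple steel: A_s − A'_s = 2895 mm².
a = (A_s − A'_s) f_y / (0.85 f'_c b) = 1201425/(0.85 × 24.1 × 330) = 177.72 mm.
c = a/β₁ = 177.72/0.85 = 209.08 mm; ε'_s = 0.003(c − d')/c = 0.0023 ≥ f_y/E_s = 0.0021, so compression steel does yield.
M_n = (A_s − A'_s) f_y (d − a/2) + A'_s f_y (d − d') = [1201425 × (540 − 88.86) + 309175 × (540 − 52)] × 10⁻⁶ = 542.01 + 150.88 = 692.89 kN·m.

M_n ≈ 693 kN·m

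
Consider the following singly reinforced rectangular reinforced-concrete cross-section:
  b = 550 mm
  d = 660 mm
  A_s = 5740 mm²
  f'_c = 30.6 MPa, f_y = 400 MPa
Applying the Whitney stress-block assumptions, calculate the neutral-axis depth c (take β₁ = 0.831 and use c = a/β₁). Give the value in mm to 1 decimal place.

T = A_s f_y = 5740 × 400 = 2296000 N = 2296 kN.
Setting C = 0.85 f'_c a b equal to T: a = 2296000/(0.85 × 30.6 × 550) = 160.498 mm.
With β₁ = 0.831, c = a/β₁ = 160.498/0.831 = 193.1 mm.

c ≈ 193.1 mm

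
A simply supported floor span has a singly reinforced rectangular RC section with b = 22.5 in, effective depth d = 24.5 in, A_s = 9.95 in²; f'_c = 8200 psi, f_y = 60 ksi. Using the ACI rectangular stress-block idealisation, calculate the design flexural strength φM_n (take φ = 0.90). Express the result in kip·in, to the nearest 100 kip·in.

T = A_s f_y = 9.95 × 60 = 597 kips.
a = T/(0.85 f'_c b) = 597/(0.85 × 8.2 × 22.5) = 3.807 in.
M_n = T(d − a/2) = 597 × (24.5 − 1.9035) = 13490.1 kip·in.
φM_n = 0.90 × 13490.1 = 12141.1 kip·in.

φM_n ≈ 12100 kip·in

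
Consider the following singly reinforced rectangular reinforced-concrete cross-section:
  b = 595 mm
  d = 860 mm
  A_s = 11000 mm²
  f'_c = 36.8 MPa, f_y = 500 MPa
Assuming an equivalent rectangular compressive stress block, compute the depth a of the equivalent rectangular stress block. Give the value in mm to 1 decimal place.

a ≈ 295.5 mm

T = A_s f_y = 11000 × 500 = 5500000 N = 5500 kN.
Setting C = 0.85 f'_c a b equal to T: a = 5500000/(0.85 × 36.8 × 595) = 295.5 mm.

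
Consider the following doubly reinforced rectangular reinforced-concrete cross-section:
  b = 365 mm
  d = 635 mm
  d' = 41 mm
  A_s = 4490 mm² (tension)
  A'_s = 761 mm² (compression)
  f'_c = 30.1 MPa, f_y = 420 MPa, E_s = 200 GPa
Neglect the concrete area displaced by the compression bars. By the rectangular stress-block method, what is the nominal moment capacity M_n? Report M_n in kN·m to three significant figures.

Assume both tension and compression steel yield.
Net tension couple steel: A_s − A'_s = 3729 mm².
a = (A_s − A'_s) f_y / (0.85 f'_c b) = 1566180/(0.85 × 30.1 × 365) = 167.71 mm.
c = a/β₁ = 167.71/0.835 = 200.85 mm; ε'_s = 0.003(c − d')/c = 0.0024 ≥ f_y/E_s = 0.0021, so compression steel does yield.
M_n = (A_s − A'_s) f_y (d − a/2) + A'_s f_y (d − d') = [1566180 × (635 − 83.855) + 319620 × (635 − 41)] × 10⁻⁶ = 863.19 + 189.85 = 1053.04 kN·m.

M_n ≈ 1050 kN·m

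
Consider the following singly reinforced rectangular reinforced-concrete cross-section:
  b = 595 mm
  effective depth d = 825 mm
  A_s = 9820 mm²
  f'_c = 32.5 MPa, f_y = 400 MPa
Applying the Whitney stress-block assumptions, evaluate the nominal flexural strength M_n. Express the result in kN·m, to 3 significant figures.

M_n ≈ 2770 kN·m

T = A_s f_y = 9820 × 400 = 3928000 N = 3928 kN.
From C = T: a = T/(0.85 f'_c b) = 3928000/(0.85 × 32.5 × 595) = 238.97 mm.
M_n = T(d − a/2) = 3928 kN × (825 − 119.485) mm = 2771.26 kN·m.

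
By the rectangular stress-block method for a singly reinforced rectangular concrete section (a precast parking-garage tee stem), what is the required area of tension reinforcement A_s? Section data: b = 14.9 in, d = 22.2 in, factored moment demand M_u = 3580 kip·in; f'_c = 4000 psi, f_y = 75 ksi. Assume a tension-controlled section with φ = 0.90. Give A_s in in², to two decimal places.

A_s ≈ 2.62 in²

M_n = M_u/φ = 3580/0.90 = 3977.78 kip·in.
From M_n = 0.85 f'_c a b (d − a/2):
a = d − √(d² − 2M_n/(0.85 f'_c b)) = 22.2 − √(22.2² − 2 × 3977.78/(0.85 × 4 × 14.9)) = 3.875 in.
A_s = 0.85 f'_c a b / f_y = 0.85 × 4 × 3.875 × 14.9 / 75 = 2.617 in².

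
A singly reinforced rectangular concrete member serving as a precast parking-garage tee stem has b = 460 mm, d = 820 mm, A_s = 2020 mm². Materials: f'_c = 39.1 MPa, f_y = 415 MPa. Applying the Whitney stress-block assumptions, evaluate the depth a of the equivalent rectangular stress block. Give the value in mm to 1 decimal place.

a ≈ 54.8 mm

T = A_s f_y = 2020 × 415 = 838300 N = 838.3 kN.
Setting C = 0.85 f'_c a b equal to T: a = 838300/(0.85 × 39.1 × 460) = 54.8 mm.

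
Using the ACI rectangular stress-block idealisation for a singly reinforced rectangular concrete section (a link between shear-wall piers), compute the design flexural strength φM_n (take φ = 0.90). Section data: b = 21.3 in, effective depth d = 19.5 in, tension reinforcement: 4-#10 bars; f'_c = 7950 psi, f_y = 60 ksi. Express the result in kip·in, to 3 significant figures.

φM_n ≈ 5060 kip·in

A_s = 4 × 1.27 = 5.08 in².
T = A_s f_y = 5.08 × 60 = 304.8 kips.
a = T/(0.85 f'_c b) = 304.8/(0.85 × 7.95 × 21.3) = 2.118 in.
M_n = T(d − a/2) = 304.8 × (19.5 − 1.059) = 5620.8 kip·in.
φM_n = 0.90 × 5620.8 = 5058.7 kip·in.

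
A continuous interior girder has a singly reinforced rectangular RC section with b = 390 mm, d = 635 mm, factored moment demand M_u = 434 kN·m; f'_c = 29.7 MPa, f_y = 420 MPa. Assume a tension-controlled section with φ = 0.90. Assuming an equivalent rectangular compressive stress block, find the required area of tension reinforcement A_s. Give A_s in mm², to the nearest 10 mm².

M_n = M_u/φ = 434/0.90 = 482.222 kN·m.
With M_n = 0.85 f'_c a b (d − a/2), solve the quadratic for a:
a = d − √(d² − 2M_n/(0.85 f'_c b)) = 635 − √(635² − 2 × 482.222×10⁶/(0.85 × 29.7 × 390)) = 82.49 mm.
A_s = 0.85 f'_c a b / f_y = 0.85 × 29.7 × 82.49 × 390 / 420 = 1933.7 mm².

A_s ≈ 1930 mm²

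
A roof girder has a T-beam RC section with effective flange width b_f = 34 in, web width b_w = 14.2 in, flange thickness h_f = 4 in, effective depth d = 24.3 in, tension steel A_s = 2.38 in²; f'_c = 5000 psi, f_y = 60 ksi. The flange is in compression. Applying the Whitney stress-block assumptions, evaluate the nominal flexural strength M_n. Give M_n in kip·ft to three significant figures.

Tension: T = A_s f_y = 2.38 × 60 = 142.8 kips.
Try a within the flange: a = T/(0.85 f'_c b_f) = 142.8/(0.85 × 5 × 34) = 0.988 in.
Since a = 0.988 ≤ h_f = 4 in, the stress block lies entirely in the flange; analyse as a rectangular beam of width b_f.
M_n = T(d − a/2) = 142.8 × (24.3 − 0.494) = 3399.5 kip·in.
M_n = 3399.5/12 = 283.29 kip·ft.

M_n ≈ 283 kip·ft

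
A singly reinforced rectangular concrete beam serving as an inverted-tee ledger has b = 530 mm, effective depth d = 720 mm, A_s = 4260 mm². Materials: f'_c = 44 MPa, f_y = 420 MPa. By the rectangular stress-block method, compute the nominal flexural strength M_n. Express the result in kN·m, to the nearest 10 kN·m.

M_n ≈ 1210 kN·m

T = A_s f_y = 4260 × 420 = 1789200 N = 1789.2 kN.
From C = T: a = T/(0.85 f'_c b) = 1789200/(0.85 × 44 × 530) = 90.26 mm.
M_n = T(d − a/2) = 1789.2 kN × (720 − 45.13) mm = 1207.48 kN·m.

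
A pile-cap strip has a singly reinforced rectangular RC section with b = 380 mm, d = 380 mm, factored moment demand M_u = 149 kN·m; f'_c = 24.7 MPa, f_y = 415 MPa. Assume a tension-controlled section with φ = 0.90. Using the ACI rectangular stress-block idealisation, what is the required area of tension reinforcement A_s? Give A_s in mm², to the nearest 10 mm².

M_n = M_u/φ = 149/0.90 = 165.556 kN·m.
With M_n = 0.85 f'_c a b (d − a/2), solve the quadratic for a:
a = d − √(d² − 2M_n/(0.85 f'_c b)) = 380 − √(380² − 2 × 165.556×10⁶/(0.85 × 24.7 × 380)) = 59.22 mm.
A_s = 0.85 f'_c a b / f_y = 0.85 × 24.7 × 59.22 × 380 / 415 = 1138.5 mm².

A_s ≈ 1140 mm²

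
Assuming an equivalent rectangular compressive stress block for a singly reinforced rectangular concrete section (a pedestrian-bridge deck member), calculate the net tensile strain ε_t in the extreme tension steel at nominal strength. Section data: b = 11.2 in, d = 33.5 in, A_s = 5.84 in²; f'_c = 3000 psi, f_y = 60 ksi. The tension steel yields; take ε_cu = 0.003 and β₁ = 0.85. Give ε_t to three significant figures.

ε_t ≈ 0.00396

a = A_s f_y/(0.85 f'_c b) = 12.269 in.
β₁ = 0.85, so c = a/β₁ = 12.269/0.85 = 14.434 in.
From the linear strain diagram with ε_cu = 0.003: ε_t = 0.003 (d − c)/c = 0.003 × (33.5 − 14.434)/14.434 = 0.00396.
ε_t < 0.004 — the section is over-reinforced for flexure under ACI limits.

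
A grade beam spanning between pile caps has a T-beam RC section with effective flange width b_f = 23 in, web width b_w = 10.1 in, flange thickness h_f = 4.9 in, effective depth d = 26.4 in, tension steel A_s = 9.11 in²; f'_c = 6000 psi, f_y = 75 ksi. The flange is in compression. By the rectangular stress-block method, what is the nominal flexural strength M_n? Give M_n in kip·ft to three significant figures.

Tension: T = A_s f_y = 9.11 × 75 = 683.25 kips.
Try a within the flange: a = T/(0.85 f'_c b_f) = 683.25/(0.85 × 6 × 23) = 5.825 in.
a = 5.825 > h_f = 4.9 in: the block extends into the web. Split into flange-overhang and web parts.
C_f = 0.85 f'_c (b_f − b_w) h_f = 0.85 × 6 × (23 − 10.1) × 4.9 = 322.4 kips.
Remaining web compression depth: a_w = (T − C_f)/(0.85 f'_c b_w) = (683.25 − 322.4)/(0.85 × 6 × 10.1) = 7.005 in.
M_n = C_f(d − h_f/2) + (T − C_f)(d − a_w/2) = 322.4 × (26.4 − 2.45) + 360.85 × (26.4 − 3.5025) = 7721.5 + 8262.6 = 15984.1 kip·in.
M_n = 15984.1/12 = 1332.01 kip·ft.

M_n ≈ 1330 kip·ft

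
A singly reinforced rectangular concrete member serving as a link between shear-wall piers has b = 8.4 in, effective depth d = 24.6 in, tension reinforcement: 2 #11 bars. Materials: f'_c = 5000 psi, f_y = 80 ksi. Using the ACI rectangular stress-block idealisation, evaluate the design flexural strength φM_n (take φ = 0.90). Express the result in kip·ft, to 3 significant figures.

φM_n ≈ 395 kip·ft

A_s = 2 × 1.56 = 3.12 in².
T = A_s f_y = 3.12 × 80 = 249.6 kips.
a = T/(0.85 f'_c b) = 249.6/(0.85 × 5 × 8.4) = 6.992 in.
M_n = T(d − a/2) = 249.6 × (24.6 − 3.496) = 5267.6 kip·in = 5267.6/12 = 438.97 kip·ft.
φM_n = 0.90 × 438.97 = 395.07 kip·ft.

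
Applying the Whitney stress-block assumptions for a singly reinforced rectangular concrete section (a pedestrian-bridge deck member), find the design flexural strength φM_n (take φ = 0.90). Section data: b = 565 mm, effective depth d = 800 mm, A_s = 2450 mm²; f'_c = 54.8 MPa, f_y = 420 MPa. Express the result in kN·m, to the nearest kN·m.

T = A_s f_y = 2450 × 420 = 1029000 N = 1029 kN.
From C = T: a = T/(0.85 f'_c b) = 1029000/(0.85 × 54.8 × 565) = 39.10 mm.
M_n = T(d − a/2) = 1029 kN × (800 − 19.55) mm = 803.08 kN·m.
φM_n = 0.90 × 803.08 = 722.77 kN·m.

φM_n ≈ 723 kN·m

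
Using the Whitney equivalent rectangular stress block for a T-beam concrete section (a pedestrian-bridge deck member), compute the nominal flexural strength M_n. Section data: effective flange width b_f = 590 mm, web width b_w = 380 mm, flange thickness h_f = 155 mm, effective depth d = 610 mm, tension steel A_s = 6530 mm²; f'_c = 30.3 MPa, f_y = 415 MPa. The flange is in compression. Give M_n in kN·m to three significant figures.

Tension: T = A_s f_y = 6530 × 415 = 2709950 N.
Try a within the flange: a = T/(0.85 f'_c b_f) = 2709950/(0.85 × 30.3 × 590) = 178.34 mm.
a = 178.34 > h_f = 155 mm: the block extends into the web. Split into flange-overhang and web parts.
C_f = 0.85 f'_c (b_f − b_w) h_f = 0.85 × 30.3 × (590 − 380) × 155 = 838325 N.
Remaining web compression depth: a_w = (T − C_f)/(0.85 f'_c b_w) = (2709950 − 838325)/(0.85 × 30.3 × 380) = 191.24 mm.
M_n = C_f(d − h_f/2) + (T − C_f)(d − a_w/2) = 838325 × (610 − 77.5) + 1871625 × (610 − 95.62) = 446.41 + 962.73 = 1409.14 × 10⁶ N·mm.
M_n = 1409.14 kN·m.

M_n ≈ 1410 kN·m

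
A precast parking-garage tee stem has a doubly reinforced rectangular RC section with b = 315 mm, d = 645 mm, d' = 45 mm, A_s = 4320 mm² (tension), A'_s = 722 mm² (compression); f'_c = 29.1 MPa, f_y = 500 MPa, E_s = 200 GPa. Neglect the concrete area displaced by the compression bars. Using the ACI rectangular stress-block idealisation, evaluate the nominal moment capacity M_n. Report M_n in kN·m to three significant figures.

Assume both tension and compression steel yield.
Net tension couple steel: A_s − A'_s = 3598 mm².
a = (A_s − A'_s) f_y / (0.85 f'_c b) = 1799000/(0.85 × 29.1 × 315) = 230.89 mm.
c = a/β₁ = 230.89/0.842 = 274.22 mm; ε'_s = 0.003(c − d')/c = 0.0025 ≥ f_y/E_s = 0.0025, so compression steel does yield.
M_n = (A_s − A'_s) f_y (d − a/2) + A'_s f_y (d − d') = [1799000 × (645 − 115.445) + 361000 × (645 − 45)] × 10⁻⁶ = 952.67 + 216.60 = 1169.27 kN·m.

M_n ≈ 1170 kN·m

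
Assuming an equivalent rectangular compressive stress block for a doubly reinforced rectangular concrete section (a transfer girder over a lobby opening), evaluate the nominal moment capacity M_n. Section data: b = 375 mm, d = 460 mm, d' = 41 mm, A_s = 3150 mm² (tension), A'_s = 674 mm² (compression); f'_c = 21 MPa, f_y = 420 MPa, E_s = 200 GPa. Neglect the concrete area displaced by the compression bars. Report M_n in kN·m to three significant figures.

Assume both tension and compression steel yield.
Net tension couple steel: A_s − A'_s = 2476 mm².
a = (A_s − A'_s) f_y / (0.85 f'_c b) = 1039920/(0.85 × 21 × 375) = 155.36 mm.
c = a/β₁ = 155.36/0.85 = 182.78 mm; ε'_s = 0.003(c − d')/c = 0.0023 ≥ f_y/E_s = 0.0021, so compression steel does yield.
M_n = (A_s − A'_s) f_y (d − a/2) + A'_s f_y (d − d') = [1039920 × (460 − 77.68) + 283080 × (460 − 41)] × 10⁻⁶ = 397.58 + 118.61 = 516.19 kN·m.

M_n ≈ 516 kN·m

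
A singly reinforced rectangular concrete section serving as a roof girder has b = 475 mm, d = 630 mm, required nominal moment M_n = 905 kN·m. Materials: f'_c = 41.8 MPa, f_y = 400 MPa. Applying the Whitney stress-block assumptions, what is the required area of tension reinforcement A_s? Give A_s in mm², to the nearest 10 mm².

With M_n = 0.85 f'_c a b (d − a/2), solve the quadratic for a:
a = d − √(d² − 2M_n/(0.85 f'_c b)) = 630 − √(630² − 2 × 905×10⁶/(0.85 × 41.8 × 475)) = 91.81 mm.
A_s = 0.85 f'_c a b / f_y = 0.85 × 41.8 × 91.81 × 475 / 400 = 3873.6 mm².

A_s ≈ 3870 mm²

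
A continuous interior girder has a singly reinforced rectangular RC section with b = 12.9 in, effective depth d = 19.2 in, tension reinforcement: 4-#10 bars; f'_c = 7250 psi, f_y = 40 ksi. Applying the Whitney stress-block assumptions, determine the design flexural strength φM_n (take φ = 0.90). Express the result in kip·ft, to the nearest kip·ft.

A_s = 4 × 1.27 = 5.08 in².
T = A_s f_y = 5.08 × 40 = 203.2 kips.
a = T/(0.85 f'_c b) = 203.2/(0.85 × 7.25 × 12.9) = 2.556 in.
M_n = T(d − a/2) = 203.2 × (19.2 − 1.278) = 3641.8 kip·in = 3641.8/12 = 303.48 kip·ft.
φM_n = 0.90 × 303.48 = 273.13 kip·ft.

φM_n ≈ 273 kip·ft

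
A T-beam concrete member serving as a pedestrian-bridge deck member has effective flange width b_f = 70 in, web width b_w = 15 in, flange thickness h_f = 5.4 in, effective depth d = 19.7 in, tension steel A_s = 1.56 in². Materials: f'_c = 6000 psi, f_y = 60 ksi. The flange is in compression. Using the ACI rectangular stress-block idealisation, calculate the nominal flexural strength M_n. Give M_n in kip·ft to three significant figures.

Tension: T = A_s f_y = 1.56 × 60 = 93.6 kips.
Try a within the flange: a = T/(0.85 f'_c b_f) = 93.6/(0.85 × 6 × 70) = 0.262 in.
Since a = 0.262 ≤ h_f = 5.4 in, the stress block lies entirely in the flange; analyse as a rectangular beam of width b_f.
M_n = T(d − a/2) = 93.6 × (19.7 − 0.131) = 1831.7 kip·in.
M_n = 1831.7/12 = 152.64 kip·ft.

M_n ≈ 153 kip·ft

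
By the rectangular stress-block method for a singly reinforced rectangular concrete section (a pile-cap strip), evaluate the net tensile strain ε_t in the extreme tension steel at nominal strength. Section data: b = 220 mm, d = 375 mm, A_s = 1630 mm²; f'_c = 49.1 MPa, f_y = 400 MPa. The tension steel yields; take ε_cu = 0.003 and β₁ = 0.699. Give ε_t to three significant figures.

ε_t ≈ 0.00807

a = A_s f_y/(0.85 f'_c b) = 71.01 mm.
β₁ = 0.699, so c = a/β₁ = 71.01/0.699 = 101.59 mm.
From the linear strain diagram with ε_cu = 0.003: ε_t = 0.003 (d − c)/c = 0.003 × (375 − 101.59)/101.59 = 0.00807.
Since ε_t ≥ 0.005, the section is tension-controlled.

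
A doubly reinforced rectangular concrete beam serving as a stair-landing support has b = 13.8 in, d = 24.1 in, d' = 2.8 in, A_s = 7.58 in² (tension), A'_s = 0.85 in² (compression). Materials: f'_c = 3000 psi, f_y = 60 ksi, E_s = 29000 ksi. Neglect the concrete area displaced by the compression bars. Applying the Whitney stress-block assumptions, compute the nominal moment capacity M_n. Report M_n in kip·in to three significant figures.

M_n ≈ 8500 kip·in

Assume both steels yield.
a = (A_s − A'_s) f_y/(0.85 f'_c b) = (7.58 − 0.85) × 60/(0.85 × 3 × 13.8) = 11.475 in.
c = a/β₁ = 11.475/0.85 = 13.500 in; ε'_s = 0.003(c − d')/c = 0.0024 ≥ ε_y = 0.0021, so the compression steel yields.
M_n = (A_s − A'_s) f_y (d − a/2) + A'_s f_y (d − d') = 403.8 × (24.1 − 5.7375) + 51 × (24.1 − 2.8) = 7414.8 + 1086.3 = 8501.1 kip·in.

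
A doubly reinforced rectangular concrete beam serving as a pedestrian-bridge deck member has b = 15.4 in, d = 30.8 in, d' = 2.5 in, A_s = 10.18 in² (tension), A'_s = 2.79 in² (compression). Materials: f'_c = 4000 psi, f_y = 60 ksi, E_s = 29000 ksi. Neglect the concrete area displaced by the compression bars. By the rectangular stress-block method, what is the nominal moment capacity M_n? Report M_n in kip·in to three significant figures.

M_n ≈ 16500 kip·in

Assume both steels yield.
a = (A_s − A'_s) f_y/(0.85 f'_c b) = (10.18 − 2.79) × 60/(0.85 × 4 × 15.4) = 8.468 in.
c = a/β₁ = 8.468/0.85 = 9.962 in; ε'_s = 0.003(c − d')/c = 0.0022 ≥ ε_y = 0.0021, so the compression steel yields.
M_n = (A_s − A'_s) f_y (d − a/2) + A'_s f_y (d − d') = 443.4 × (30.8 − 4.234) + 167.4 × (30.8 − 2.5) = 11779.4 + 4737.4 = 16516.8 kip·in.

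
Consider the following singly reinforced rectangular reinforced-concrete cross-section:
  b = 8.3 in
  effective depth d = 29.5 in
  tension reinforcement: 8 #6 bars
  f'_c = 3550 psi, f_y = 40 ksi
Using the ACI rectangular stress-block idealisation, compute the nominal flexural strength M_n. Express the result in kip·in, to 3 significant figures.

A_s = 8 × 0.44 = 3.52 in².
T = A_s f_y = 3.52 × 40 = 140.8 kips.
a = T/(0.85 f'_c b) = 140.8/(0.85 × 3.55 × 8.3) = 5.622 in.
M_n = T(d − a/2) = 140.8 × (29.5 − 2.811) = 3757.8 kip·in.

M_n ≈ 3760 kip·in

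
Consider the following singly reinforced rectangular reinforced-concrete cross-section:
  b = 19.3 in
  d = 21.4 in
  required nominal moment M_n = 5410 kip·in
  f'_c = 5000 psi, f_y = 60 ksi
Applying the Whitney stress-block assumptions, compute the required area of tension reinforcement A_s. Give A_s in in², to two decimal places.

From M_n = 0.85 f'_c a b (d − a/2):
a = d − √(d² − 2M_n/(0.85 f'_c b)) = 21.4 − √(21.4² − 2 × 5410/(0.85 × 5 × 19.3)) = 3.343 in.
A_s = 0.85 f'_c a b / f_y = 0.85 × 5 × 3.343 × 19.3 / 60 = 4.570 in².

A_s ≈ 4.57 in²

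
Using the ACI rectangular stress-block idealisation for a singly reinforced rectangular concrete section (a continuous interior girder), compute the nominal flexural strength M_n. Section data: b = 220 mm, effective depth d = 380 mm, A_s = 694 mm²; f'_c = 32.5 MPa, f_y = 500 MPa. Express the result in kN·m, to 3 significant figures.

M_n ≈ 122 kN·m

T = A_s f_y = 694 × 500 = 347000 N = 347 kN.
From C = T: a = T/(0.85 f'_c b) = 347000/(0.85 × 32.5 × 220) = 57.10 mm.
M_n = T(d − a/2) = 347 kN × (380 − 28.55) mm = 121.95 kN·m.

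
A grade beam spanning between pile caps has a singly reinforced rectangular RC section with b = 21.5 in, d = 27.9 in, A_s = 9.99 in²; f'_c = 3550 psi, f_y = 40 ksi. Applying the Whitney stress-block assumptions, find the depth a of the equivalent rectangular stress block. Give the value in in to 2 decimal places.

T = A_s f_y = 9.99 × 40 = 399.6 kips.
a = T/(0.85 f'_c b) = 399.6/(0.85 × 3.55 × 21.5) = 6.16 in.

a ≈ 6.16 in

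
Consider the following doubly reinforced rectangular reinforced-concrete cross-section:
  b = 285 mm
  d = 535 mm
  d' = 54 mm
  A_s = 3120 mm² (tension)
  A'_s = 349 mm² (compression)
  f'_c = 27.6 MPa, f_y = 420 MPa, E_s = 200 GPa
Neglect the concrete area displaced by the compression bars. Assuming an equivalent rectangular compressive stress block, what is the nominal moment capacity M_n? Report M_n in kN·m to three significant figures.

M_n ≈ 592 kN·m

Assume both tension and compression steel yield.
Net tension couple steel: A_s − A'_s = 2771 mm².
a = (A_s − A'_s) f_y / (0.85 f'_c b) = 1163820/(0.85 × 27.6 × 285) = 174.07 mm.
c = a/β₁ = 174.07/0.85 = 204.79 mm; ε'_s = 0.003(c − d')/c = 0.0022 ≥ f_y/E_s = 0.0021, so compression steel does yield.
M_n = (A_s − A'_s) f_y (d − a/2) + A'_s f_y (d − d') = [1163820 × (535 − 87.035) + 146580 × (535 − 54)] × 10⁻⁶ = 521.35 + 70.50 = 591.85 kN·m.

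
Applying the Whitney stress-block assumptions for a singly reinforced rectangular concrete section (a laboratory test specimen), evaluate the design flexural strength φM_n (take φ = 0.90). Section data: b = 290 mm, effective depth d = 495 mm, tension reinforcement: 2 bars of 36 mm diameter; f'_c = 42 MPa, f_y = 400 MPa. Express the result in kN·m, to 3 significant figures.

φM_n ≈ 334 kN·m

A_s = 2 × 1018 = 2036 mm².
T = A_s f_y = 2036 × 400 = 814400 N = 814.4 kN.
From C = T: a = T/(0.85 f'_c b) = 814400/(0.85 × 42 × 290) = 78.66 mm.
M_n = T(d − a/2) = 814.4 kN × (495 − 39.33) mm = 371.10 kN·m.
φM_n = 0.90 × 371.10 = 333.99 kN·m.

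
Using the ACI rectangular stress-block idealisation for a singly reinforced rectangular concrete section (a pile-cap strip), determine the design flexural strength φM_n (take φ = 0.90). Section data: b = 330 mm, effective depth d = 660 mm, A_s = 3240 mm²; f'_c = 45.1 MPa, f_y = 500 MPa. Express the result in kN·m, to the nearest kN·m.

φM_n ≈ 869 kN·m

T = A_s f_y = 3240 × 500 = 1620000 N = 1620 kN.
From C = T: a = T/(0.85 f'_c b) = 1620000/(0.85 × 45.1 × 330) = 128.06 mm.
M_n = T(d − a/2) = 1620 kN × (660 − 64.03) mm = 965.47 kN·m.
φM_n = 0.90 × 965.47 = 868.92 kN·m.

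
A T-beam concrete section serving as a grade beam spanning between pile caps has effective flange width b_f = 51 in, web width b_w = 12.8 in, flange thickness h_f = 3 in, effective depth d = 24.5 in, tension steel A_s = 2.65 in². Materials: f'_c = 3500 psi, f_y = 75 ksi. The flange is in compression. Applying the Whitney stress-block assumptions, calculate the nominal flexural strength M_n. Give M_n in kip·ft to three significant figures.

M_n ≈ 395 kip·ft

Tension: T = A_s f_y = 2.65 × 75 = 198.75 kips.
Try a within the flange: a = T/(0.85 f'_c b_f) = 198.75/(0.85 × 3.5 × 51) = 1.310 in.
Since a = 1.310 ≤ h_f = 3 in, the stress block lies entirely in the flange; analyse as a rectangular beam of width b_f.
M_n = T(d − a/2) = 198.75 × (24.5 − 0.655) = 4739.2 kip·in.
M_n = 4739.2/12 = 394.93 kip·ft.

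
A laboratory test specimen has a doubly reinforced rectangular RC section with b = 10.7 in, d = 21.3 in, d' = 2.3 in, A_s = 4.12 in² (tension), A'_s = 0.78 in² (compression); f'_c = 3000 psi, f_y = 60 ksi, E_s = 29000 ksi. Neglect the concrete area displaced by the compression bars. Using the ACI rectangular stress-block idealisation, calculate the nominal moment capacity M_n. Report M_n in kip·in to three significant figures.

M_n ≈ 4420 kip·in

Assume both steels yield.
a = (A_s − A'_s) f_y/(0.85 f'_c b) = (4.12 − 0.78) × 60/(0.85 × 3 × 10.7) = 7.345 in.
c = a/β₁ = 7.345/0.85 = 8.641 in; ε'_s = 0.003(c − d')/c = 0.0022 ≥ ε_y = 0.0021, so the compression steel yields.
M_n = (A_s − A'_s) f_y (d − a/2) + A'_s f_y (d − d') = 200.4 × (21.3 − 3.6725) + 46.8 × (21.3 − 2.3) = 3532.6 + 889.2 = 4421.8 kip·in.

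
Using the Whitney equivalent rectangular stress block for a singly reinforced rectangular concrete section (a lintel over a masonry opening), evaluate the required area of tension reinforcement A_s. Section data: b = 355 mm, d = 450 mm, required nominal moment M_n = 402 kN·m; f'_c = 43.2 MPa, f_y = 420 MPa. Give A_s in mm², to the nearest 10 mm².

A_s ≈ 2320 mm²

With M_n = 0.85 f'_c a b (d − a/2), solve the quadratic for a:
a = d − √(d² − 2M_n/(0.85 f'_c b)) = 450 − √(450² − 2 × 402×10⁶/(0.85 × 43.2 × 355)) = 74.74 mm.
A_s = 0.85 f'_c a b / f_y = 0.85 × 43.2 × 74.74 × 355 / 420 = 2319.7 mm².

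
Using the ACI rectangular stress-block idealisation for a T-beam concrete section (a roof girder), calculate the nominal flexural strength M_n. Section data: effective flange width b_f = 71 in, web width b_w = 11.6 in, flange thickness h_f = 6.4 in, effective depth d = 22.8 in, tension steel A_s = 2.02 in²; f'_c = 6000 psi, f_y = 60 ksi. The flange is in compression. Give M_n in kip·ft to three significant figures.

M_n ≈ 229 kip·ft

Tension: T = A_s f_y = 2.02 × 60 = 121.2 kips.
Try a within the flange: a = T/(0.85 f'_c b_f) = 121.2/(0.85 × 6 × 71) = 0.335 in.
Since a = 0.335 ≤ h_f = 6.4 in, the stress block lies entirely in the flange; analyse as a rectangular beam of width b_f.
M_n = T(d − a/2) = 121.2 × (22.8 − 0.1675) = 2743.1 kip·in.
M_n = 2743.1/12 = 228.59 kip·ft.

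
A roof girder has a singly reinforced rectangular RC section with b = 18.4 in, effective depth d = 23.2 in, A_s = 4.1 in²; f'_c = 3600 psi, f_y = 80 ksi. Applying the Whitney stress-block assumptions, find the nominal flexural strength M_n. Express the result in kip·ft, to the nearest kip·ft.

T = A_s f_y = 4.1 × 80 = 328 kips.
a = T/(0.85 f'_c b) = 328/(0.85 × 3.6 × 18.4) = 5.826 in.
M_n = T(d − a/2) = 328 × (23.2 − 2.913) = 6654.1 kip·in = 6654.1/12 = 554.51 kip·ft.

M_n ≈ 555 kip·ft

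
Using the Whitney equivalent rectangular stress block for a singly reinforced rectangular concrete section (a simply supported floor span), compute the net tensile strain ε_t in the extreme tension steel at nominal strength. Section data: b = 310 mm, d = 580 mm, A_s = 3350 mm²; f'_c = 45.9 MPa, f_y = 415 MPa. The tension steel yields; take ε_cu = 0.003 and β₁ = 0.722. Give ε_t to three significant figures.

a = A_s f_y/(0.85 f'_c b) = 114.95 mm.
β₁ = 0.722, so c = a/β₁ = 114.95/0.722 = 159.21 mm.
From the linear strain diagram with ε_cu = 0.003: ε_t = 0.003 (d − c)/c = 0.003 × (580 − 159.21)/159.21 = 0.00793.
Since ε_t ≥ 0.005, the section is tension-controlled.

ε_t ≈ 0.00793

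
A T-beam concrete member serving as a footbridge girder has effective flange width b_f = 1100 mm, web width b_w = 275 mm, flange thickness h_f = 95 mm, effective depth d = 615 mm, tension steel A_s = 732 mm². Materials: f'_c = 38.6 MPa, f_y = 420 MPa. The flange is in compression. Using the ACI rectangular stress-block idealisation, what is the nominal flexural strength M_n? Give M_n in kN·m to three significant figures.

Tension: T = A_s f_y = 732 × 420 = 307440 N.
Try a within the flange: a = T/(0.85 f'_c b_f) = 307440/(0.85 × 38.6 × 1100) = 8.52 mm.
Since a = 8.52 ≤ h_f = 95 mm, the stress block lies entirely in the flange; analyse as a rectangular beam of width b_f.
M_n = T(d − a/2) = 307440 × (615 − 4.26) = 187.77 × 10⁶ N·mm.
M_n = 187.77 kN·m.

M_n ≈ 188 kN·m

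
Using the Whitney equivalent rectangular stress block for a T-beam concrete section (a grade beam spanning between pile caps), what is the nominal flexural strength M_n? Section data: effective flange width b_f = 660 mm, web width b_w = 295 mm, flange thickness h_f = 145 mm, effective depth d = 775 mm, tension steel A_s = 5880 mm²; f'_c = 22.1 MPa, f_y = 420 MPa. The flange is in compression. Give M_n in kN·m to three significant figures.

Tension: T = A_s f_y = 5880 × 420 = 2469600 N.
Try a within the flange: a = T/(0.85 f'_c b_f) = 2469600/(0.85 × 22.1 × 660) = 199.19 mm.
a = 199.19 > h_f = 145 mm: the block extends into the web. Split into flange-overhang and web parts.
C_f = 0.85 f'_c (b_f − b_w) h_f = 0.85 × 22.1 × (660 − 295) × 145 = 994196 N.
Remaining web compression depth: a_w = (T − C_f)/(0.85 f'_c b_w) = (2469600 − 994196)/(0.85 × 22.1 × 295) = 266.24 mm.
M_n = C_f(d − h_f/2) + (T − C_f)(d − a_w/2) = 994196 × (775 − 72.5) + 1475404 × (775 − 133.12) = 698.42 + 947.03 = 1645.45 × 10⁶ N·mm.
M_n = 1645.45 kN·m.

M_n ≈ 1650 kN·m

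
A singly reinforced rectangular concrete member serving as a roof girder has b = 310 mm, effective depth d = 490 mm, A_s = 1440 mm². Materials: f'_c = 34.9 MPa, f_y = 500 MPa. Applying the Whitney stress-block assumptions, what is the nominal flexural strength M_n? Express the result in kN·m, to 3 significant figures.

M_n ≈ 325 kN·m

T = A_s f_y = 1440 × 500 = 720000 N = 720 kN.
From C = T: a = T/(0.85 f'_c b) = 720000/(0.85 × 34.9 × 310) = 78.29 mm.
M_n = T(d − a/2) = 720 kN × (490 − 39.145) mm = 324.62 kN·m.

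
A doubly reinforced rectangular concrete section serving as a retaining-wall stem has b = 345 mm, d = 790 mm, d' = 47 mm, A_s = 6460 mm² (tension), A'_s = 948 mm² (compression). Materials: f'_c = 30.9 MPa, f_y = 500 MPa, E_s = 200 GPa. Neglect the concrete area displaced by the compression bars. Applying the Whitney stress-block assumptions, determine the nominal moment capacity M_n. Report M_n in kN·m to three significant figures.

Assume both tension and compression steel yield.
Net tension couple steel: A_s − A'_s = 5512 mm².
a = (A_s − A'_s) f_y / (0.85 f'_c b) = 2756000/(0.85 × 30.9 × 345) = 304.15 mm.
c = a/β₁ = 304.15/0.829 = 366.89 mm; ε'_s = 0.003(c − d')/c = 0.0026 ≥ f_y/E_s = 0.0025, so compression steel does yield.
M_n = (A_s − A'_s) f_y (d − a/2) + A'_s f_y (d − d') = [2756000 × (790 − 152.075) + 474000 × (790 − 47)] × 10⁻⁶ = 1758.12 + 352.18 = 2110.30 kN·m.

M_n ≈ 2110 kN·m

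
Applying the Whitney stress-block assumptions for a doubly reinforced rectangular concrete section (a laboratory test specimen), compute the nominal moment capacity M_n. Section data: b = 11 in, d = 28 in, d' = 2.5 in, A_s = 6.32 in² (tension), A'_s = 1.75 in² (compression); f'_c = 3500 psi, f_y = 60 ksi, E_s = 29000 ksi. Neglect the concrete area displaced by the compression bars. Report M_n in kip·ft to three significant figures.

M_n ≈ 767 kip·ft

Assume both steels yield.
a = (A_s − A'_s) f_y/(0.85 f'_c b) = (6.32 − 1.75) × 60/(0.85 × 3.5 × 11) = 8.379 in.
c = a/β₁ = 8.379/0.85 = 9.858 in; ε'_s = 0.003(c − d')/c = 0.0022 ≥ ε_y = 0.0021, so the compression steel yields.
M_n = (A_s − A'_s) f_y (d − a/2) + A'_s f_y (d − d') = 274.2 × (28 − 4.1895) + 105 × (28 − 2.5) = 6528.8 + 2677.5 = 9206.3 kip·in = 9206.3/12 = 767.19 kip·ft.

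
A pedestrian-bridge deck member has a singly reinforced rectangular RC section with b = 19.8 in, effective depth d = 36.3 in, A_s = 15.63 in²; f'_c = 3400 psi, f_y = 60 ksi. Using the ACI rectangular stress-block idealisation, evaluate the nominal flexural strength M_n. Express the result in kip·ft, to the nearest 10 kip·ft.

M_n ≈ 2200 kip·ft

T = A_s f_y = 15.63 × 60 = 937.8 kips.
a = T/(0.85 f'_c b) = 937.8/(0.85 × 3.4 × 19.8) = 16.389 in.
M_n = T(d − a/2) = 937.8 × (36.3 − 8.1945) = 26357.3 kip·in = 26357.3/12 = 2196.44 kip·ft.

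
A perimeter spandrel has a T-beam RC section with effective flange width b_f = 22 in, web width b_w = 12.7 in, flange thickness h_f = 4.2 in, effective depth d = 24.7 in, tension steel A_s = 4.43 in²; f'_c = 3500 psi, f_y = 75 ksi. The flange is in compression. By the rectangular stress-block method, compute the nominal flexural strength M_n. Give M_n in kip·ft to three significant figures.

M_n ≈ 612 kip·ft

Tension: T = A_s f_y = 4.43 × 75 = 332.25 kips.
Try a within the flange: a = T/(0.85 f'_c b_f) = 332.25/(0.85 × 3.5 × 22) = 5.076 in.
a = 5.076 > h_f = 4.2 in: the block extends into the web. Split into flange-overhang and web parts.
C_f = 0.85 f'_c (b_f − b_w) h_f = 0.85 × 3.5 × (22 − 12.7) × 4.2 = 116.2 kips.
Remaining web compression depth: a_w = (T − C_f)/(0.85 f'_c b_w) = (332.25 − 116.2)/(0.85 × 3.5 × 12.7) = 5.718 in.
M_n = C_f(d − h_f/2) + (T − C_f)(d − a_w/2) = 116.2 × (24.7 − 2.1) + 216.05 × (24.7 − 2.859) = 2626.1 + 4718.7 = 7344.8 kip·in.
M_n = 7344.8/12 = 612.07 kip·ft.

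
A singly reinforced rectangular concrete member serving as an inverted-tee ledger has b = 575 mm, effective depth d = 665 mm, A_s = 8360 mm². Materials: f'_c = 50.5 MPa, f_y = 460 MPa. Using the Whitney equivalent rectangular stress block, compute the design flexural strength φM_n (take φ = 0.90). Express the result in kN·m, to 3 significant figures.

φM_n ≈ 2030 kN·m

T = A_s f_y = 8360 × 460 = 3845600 N = 3845.6 kN.
From C = T: a = T/(0.85 f'_c b) = 3845600/(0.85 × 50.5 × 575) = 155.81 mm.
M_n = T(d − a/2) = 3845.6 kN × (665 − 77.905) mm = 2257.73 kN·m.
φM_n = 0.90 × 2257.73 = 2031.96 kN·m.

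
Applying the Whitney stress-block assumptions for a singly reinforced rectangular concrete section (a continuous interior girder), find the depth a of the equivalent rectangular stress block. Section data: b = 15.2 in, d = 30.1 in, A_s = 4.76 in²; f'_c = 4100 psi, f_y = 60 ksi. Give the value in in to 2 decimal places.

a ≈ 5.39 in

T = A_s f_y = 4.76 × 60 = 285.6 kips.
a = T/(0.85 f'_c b) = 285.6/(0.85 × 4.1 × 15.2) = 5.39 in.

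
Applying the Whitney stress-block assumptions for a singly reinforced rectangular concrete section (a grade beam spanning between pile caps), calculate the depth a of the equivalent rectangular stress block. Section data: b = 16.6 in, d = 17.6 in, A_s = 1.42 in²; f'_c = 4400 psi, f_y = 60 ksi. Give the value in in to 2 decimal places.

T = A_s f_y = 1.42 × 60 = 85.2 kips.
a = T/(0.85 f'_c b) = 85.2/(0.85 × 4.4 × 16.6) = 1.37 in.

a ≈ 1.37 in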